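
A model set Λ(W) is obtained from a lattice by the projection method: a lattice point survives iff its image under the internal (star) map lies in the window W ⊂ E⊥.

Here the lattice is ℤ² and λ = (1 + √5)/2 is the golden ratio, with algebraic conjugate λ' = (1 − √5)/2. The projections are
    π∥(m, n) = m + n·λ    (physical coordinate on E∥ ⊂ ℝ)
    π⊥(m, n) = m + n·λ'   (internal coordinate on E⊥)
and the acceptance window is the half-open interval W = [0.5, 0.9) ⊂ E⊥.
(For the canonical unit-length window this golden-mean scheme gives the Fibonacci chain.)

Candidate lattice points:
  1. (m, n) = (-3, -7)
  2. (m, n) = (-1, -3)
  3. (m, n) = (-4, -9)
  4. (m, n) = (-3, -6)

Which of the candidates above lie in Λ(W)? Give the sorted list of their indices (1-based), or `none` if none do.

2, 4

λ' = (1−√5)/2 ≈ -0.61803.
candidate 1: (m,n)=(-3,-7) → π∥ = -3-7·λ ≈ -14.32624, π⊥ = -3-7·λ' ≈ 1.32624 ∉ [0.5, 0.9) ⇒ out
candidate 2: (m,n)=(-1,-3) → π∥ = -1-3·λ ≈ -5.85410, π⊥ = -1-3·λ' ≈ 0.85410 ∈ [0.5, 0.9) ⇒ IN Λ
candidate 3: (m,n)=(-4,-9) → π∥ = -4-9·λ ≈ -18.56231, π⊥ = -4-9·λ' ≈ 1.56231 ∉ [0.5, 0.9) ⇒ out
candidate 4: (m,n)=(-3,-6) → π∥ = -3-6·λ ≈ -12.70820, π⊥ = -3-6·λ' ≈ 0.70820 ∈ [0.5, 0.9) ⇒ IN Λ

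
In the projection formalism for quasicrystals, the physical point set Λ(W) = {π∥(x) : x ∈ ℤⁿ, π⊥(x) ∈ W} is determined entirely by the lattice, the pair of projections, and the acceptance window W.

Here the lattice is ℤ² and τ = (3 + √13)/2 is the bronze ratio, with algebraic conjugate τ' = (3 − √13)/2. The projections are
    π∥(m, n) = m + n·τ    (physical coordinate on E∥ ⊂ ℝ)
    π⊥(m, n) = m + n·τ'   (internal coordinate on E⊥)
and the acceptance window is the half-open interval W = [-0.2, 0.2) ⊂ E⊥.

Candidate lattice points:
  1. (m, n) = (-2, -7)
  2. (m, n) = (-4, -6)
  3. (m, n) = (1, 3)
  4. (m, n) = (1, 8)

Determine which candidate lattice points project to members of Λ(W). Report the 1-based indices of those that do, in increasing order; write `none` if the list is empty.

1, 3

τ' = (3−√13)/2 ≈ -0.302776.
candidate 1: (m,n)=(-2,-7) → π∥ = -2-7·τ ≈ -25.119429, π⊥ = -2-7·τ' ≈ 0.119429 ∈ [-0.2, 0.2) ⇒ IN Λ
candidate 2: (m,n)=(-4,-6) → π∥ = -4-6·τ ≈ -23.816654, π⊥ = -4-6·τ' ≈ -2.183346 ∉ [-0.2, 0.2) ⇒ out
candidate 3: (m,n)=(1,3) → π∥ = 1+3·τ ≈ 10.908327, π⊥ = 1+3·τ' ≈ 0.091673 ∈ [-0.2, 0.2) ⇒ IN Λ
candidate 4: (m,n)=(1,8) → π∥ = 1+8·τ ≈ 27.422205, π⊥ = 1+8·τ' ≈ -1.422205 ∉ [-0.2, 0.2) ⇒ out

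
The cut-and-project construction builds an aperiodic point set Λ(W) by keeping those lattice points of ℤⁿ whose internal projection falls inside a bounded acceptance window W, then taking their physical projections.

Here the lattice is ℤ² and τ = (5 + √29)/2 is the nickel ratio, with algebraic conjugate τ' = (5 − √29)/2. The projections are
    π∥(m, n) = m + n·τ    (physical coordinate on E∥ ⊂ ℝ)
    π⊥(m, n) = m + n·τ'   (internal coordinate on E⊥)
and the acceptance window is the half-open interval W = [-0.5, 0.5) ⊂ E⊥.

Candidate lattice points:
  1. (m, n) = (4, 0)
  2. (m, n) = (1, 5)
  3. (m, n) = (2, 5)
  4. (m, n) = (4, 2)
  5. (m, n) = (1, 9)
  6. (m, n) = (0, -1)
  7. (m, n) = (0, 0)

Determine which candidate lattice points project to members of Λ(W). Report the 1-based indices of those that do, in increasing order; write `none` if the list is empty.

2, 6, 7

τ' = (5−√29)/2 ≈ -0.1926.
[1] lift (4,0): star map gives 4.0000; window check -0.5 ≤ 4.0000 < 0.5 is false → out
[2] lift (1,5): star map gives 0.0371; window check -0.5 ≤ 0.0371 < 0.5 is true → IN Λ
[3] lift (2,5): star map gives 1.0371; window check -0.5 ≤ 1.0371 < 0.5 is false → out
[4] lift (4,2): star map gives 3.6148; window check -0.5 ≤ 3.6148 < 0.5 is false → out
[5] lift (1,9): star map gives -0.7332; window check -0.5 ≤ -0.7332 < 0.5 is false → out
[6] lift (0,-1): star map gives 0.1926; window check -0.5 ≤ 0.1926 < 0.5 is true → IN Λ
[7] lift (0,0): star map gives 0.0000; window check -0.5 ≤ 0.0000 < 0.5 is true → IN Λ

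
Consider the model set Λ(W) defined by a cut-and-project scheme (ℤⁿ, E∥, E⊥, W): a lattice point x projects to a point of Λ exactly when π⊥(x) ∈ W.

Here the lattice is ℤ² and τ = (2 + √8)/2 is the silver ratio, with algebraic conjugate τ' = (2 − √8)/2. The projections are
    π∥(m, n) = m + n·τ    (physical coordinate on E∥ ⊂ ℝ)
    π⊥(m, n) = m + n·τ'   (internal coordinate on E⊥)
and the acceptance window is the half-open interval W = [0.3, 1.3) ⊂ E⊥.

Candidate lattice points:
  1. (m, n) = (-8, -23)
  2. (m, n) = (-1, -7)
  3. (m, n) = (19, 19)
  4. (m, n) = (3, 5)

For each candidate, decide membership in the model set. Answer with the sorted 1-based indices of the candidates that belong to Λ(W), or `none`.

Numerically τ ≈ 2.414214 and τ' = −1/τ ≈ -0.414214.
[1] lift (-8,-23): star map gives 1.526912; window check 0.3 ≤ 1.526912 < 1.3 is false → out
[2] lift (-1,-7): star map gives 1.899495; window check 0.3 ≤ 1.899495 < 1.3 is false → out
[3] lift (19,19): star map gives 11.129942; window check 0.3 ≤ 11.129942 < 1.3 is false → out
[4] lift (3,5): star map gives 0.928932; window check 0.3 ≤ 0.928932 < 1.3 is true → IN Λ

4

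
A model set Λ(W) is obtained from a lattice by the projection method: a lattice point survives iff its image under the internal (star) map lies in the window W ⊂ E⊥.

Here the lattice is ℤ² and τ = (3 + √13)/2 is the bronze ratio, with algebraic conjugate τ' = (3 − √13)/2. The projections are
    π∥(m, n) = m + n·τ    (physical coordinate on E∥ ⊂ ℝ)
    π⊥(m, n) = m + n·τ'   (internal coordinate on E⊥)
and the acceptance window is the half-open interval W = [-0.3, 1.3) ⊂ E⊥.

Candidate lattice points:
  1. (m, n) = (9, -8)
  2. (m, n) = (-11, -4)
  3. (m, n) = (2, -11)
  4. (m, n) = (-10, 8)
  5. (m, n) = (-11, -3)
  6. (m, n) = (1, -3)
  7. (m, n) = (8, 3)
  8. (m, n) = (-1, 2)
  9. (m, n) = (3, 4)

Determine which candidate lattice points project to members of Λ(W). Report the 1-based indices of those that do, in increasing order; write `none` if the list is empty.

none

Numerically τ ≈ 3.3028 and τ' = −1/τ ≈ -0.3028.
#1 (9,-8): internal coord 9 + (-8)·τ' = +11.4222; +11.4222 ∉ [-0.3, 1.3) → out
#2 (-11,-4): internal coord -11 + (-4)·τ' = -9.7889; -9.7889 ∉ [-0.3, 1.3) → out
#3 (2,-11): internal coord 2 + (-11)·τ' = +5.3305; +5.3305 ∉ [-0.3, 1.3) → out
#4 (-10,8): internal coord -10 + (8)·τ' = -12.4222; -12.4222 ∉ [-0.3, 1.3) → out
#5 (-11,-3): internal coord -11 + (-3)·τ' = -10.0917; -10.0917 ∉ [-0.3, 1.3) → out
#6 (1,-3): internal coord 1 + (-3)·τ' = +1.9083; +1.9083 ∉ [-0.3, 1.3) → out
#7 (8,3): internal coord 8 + (3)·τ' = +7.0917; +7.0917 ∉ [-0.3, 1.3) → out
#8 (-1,2): internal coord -1 + (2)·τ' = -1.6056; -1.6056 ∉ [-0.3, 1.3) → out
#9 (3,4): internal coord 3 + (4)·τ' = +1.7889; +1.7889 ∉ [-0.3, 1.3) → out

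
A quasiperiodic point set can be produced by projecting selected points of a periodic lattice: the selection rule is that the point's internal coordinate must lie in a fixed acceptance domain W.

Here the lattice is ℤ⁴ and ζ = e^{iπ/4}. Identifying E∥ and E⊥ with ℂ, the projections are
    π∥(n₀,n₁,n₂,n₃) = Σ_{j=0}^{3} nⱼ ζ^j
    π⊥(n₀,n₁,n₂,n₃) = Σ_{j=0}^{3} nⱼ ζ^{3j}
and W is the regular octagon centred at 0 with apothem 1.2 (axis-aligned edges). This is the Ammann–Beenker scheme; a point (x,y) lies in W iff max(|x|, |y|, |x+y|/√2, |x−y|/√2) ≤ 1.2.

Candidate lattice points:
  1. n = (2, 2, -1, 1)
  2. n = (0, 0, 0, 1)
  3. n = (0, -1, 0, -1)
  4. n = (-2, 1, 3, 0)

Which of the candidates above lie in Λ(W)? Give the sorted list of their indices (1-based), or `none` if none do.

2

π⊥(n) = n₀ + n₁ζ³ + n₂ζ⁶ + n₃ζ⁹ where ζ = e^{iπ/4}.
candidate 1: n = (2, 2, -1, 1) → π⊥ ≈ (+1.2929, +3.1213); max(|x|,|y|,|x±y|/√2) = 3.1213 > 1.2 ⇒ ∉ W
candidate 2: n = (0, 0, 0, 1) → π⊥ ≈ (+0.7071, +0.7071); max(|x|,|y|,|x±y|/√2) = 1.0000 ≤ 1.2 ⇒ ∈ W
candidate 3: n = (0, -1, 0, -1) → π⊥ ≈ (+0.0000, -1.4142); max(|x|,|y|,|x±y|/√2) = 1.4142 > 1.2 ⇒ ∉ W
candidate 4: n = (-2, 1, 3, 0) → π⊥ ≈ (-2.7071, -2.2929); max(|x|,|y|,|x±y|/√2) = 3.5355 > 1.2 ⇒ ∉ W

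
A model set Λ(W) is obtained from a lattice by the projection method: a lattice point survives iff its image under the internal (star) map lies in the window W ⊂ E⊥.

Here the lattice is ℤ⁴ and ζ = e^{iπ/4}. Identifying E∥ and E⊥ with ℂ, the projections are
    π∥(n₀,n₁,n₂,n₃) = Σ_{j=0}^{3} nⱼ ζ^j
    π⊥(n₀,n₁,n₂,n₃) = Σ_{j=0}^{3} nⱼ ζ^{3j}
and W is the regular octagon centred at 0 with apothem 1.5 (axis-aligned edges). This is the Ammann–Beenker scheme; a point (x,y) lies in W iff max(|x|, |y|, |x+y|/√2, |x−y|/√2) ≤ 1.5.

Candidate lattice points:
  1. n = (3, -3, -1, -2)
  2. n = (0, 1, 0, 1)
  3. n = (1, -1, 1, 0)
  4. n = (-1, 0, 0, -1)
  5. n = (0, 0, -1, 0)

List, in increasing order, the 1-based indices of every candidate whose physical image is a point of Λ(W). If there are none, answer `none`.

Internal map: ζ^{3j} for j=0..3 gives (1,0), (−√2/2,√2/2), (0,−1), (√2/2,√2/2).
#1 (3, -3, -1, -2): internal (3.707107, -2.535534); octagon support 4.414214 vs apothem 1.5 → ∉ W
#2 (0, 1, 0, 1): internal (0.000000, 1.414214); octagon support 1.414214 vs apothem 1.5 → ∈ W
#3 (1, -1, 1, 0): internal (1.707107, -1.707107); octagon support 2.414214 vs apothem 1.5 → ∉ W
#4 (-1, 0, 0, -1): internal (-1.707107, -0.707107); octagon support 1.707107 vs apothem 1.5 → ∉ W
#5 (0, 0, -1, 0): internal (0.000000, 1.000000); octagon support 1.000000 vs apothem 1.5 → ∈ W

2, 5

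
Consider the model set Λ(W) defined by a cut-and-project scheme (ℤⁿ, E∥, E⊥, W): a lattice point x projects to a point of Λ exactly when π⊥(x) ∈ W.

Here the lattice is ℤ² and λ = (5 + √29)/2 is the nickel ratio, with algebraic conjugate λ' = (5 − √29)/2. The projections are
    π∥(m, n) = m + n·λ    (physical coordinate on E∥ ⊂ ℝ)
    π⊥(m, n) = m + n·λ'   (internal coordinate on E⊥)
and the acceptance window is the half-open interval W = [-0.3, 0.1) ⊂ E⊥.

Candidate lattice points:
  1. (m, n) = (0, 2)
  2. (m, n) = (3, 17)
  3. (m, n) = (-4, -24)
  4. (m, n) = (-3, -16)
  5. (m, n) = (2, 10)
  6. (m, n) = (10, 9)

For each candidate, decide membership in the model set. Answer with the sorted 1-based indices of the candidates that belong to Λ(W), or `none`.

2, 4, 5

Numerically λ ≈ 5.19258 and λ' = −1/λ ≈ -0.19258.
[1] lift (0,2): star map gives -0.38516; window check -0.3 ≤ -0.38516 < 0.1 is false → out
[2] lift (3,17): star map gives -0.27390; window check -0.3 ≤ -0.27390 < 0.1 is true → IN Λ
[3] lift (-4,-24): star map gives 0.62198; window check -0.3 ≤ 0.62198 < 0.1 is false → out
[4] lift (-3,-16): star map gives 0.08132; window check -0.3 ≤ 0.08132 < 0.1 is true → IN Λ
[5] lift (2,10): star map gives 0.07418; window check -0.3 ≤ 0.07418 < 0.1 is true → IN Λ
[6] lift (10,9): star map gives 8.26676; window check -0.3 ≤ 8.26676 < 0.1 is false → out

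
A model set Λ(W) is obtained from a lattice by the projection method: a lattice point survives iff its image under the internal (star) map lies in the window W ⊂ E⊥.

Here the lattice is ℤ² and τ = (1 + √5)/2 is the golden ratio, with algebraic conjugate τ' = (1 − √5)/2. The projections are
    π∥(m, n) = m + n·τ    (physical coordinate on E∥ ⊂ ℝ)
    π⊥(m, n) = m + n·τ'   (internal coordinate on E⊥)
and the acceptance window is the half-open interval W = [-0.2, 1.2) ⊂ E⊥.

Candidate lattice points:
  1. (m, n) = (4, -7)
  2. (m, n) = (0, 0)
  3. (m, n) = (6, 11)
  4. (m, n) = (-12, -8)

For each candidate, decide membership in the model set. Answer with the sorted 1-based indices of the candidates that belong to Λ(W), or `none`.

Numerically τ ≈ 1.6180 and τ' = −1/τ ≈ -0.6180.
#1 (4,-7): internal coord 4 + (-7)·τ' = +8.3262; +8.3262 ∉ [-0.2, 1.2) → out
#2 (0,0): internal coord 0 + (0)·τ' = +0.0000; +0.0000 ∈ [-0.2, 1.2) → IN Λ
#3 (6,11): internal coord 6 + (11)·τ' = -0.7984; -0.7984 ∉ [-0.2, 1.2) → out
#4 (-12,-8): internal coord -12 + (-8)·τ' = -7.0557; -7.0557 ∉ [-0.2, 1.2) → out

2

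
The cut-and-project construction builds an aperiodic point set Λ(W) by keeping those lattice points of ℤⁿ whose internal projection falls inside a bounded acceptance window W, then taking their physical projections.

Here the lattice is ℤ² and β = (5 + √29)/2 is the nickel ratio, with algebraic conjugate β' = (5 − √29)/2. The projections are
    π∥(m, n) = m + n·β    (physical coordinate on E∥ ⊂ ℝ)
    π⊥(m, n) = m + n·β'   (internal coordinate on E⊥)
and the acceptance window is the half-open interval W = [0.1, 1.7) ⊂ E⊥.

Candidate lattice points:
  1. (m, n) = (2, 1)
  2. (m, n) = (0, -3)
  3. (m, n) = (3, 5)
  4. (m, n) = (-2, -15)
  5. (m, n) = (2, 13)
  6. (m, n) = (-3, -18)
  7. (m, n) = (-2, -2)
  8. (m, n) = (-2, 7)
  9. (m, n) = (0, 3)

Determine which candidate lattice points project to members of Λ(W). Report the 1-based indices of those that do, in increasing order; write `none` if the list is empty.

Compute β' = (5−√29)/2 = -0.19258, so π⊥(m,n) = m -0.19258·n.
candidate 1: (m,n)=(2,1) → π∥ = 2+1·β ≈ 7.19258, π⊥ = 2+1·β' ≈ 1.80742 ∉ [0.1, 1.7) ⇒ out
candidate 2: (m,n)=(0,-3) → π∥ = 0-3·β ≈ -15.57775, π⊥ = 0-3·β' ≈ 0.57775 ∈ [0.1, 1.7) ⇒ IN Λ
candidate 3: (m,n)=(3,5) → π∥ = 3+5·β ≈ 28.96291, π⊥ = 3+5·β' ≈ 2.03709 ∉ [0.1, 1.7) ⇒ out
candidate 4: (m,n)=(-2,-15) → π∥ = -2-15·β ≈ -79.88874, π⊥ = -2-15·β' ≈ 0.88874 ∈ [0.1, 1.7) ⇒ IN Λ
candidate 5: (m,n)=(2,13) → π∥ = 2+13·β ≈ 69.50357, π⊥ = 2+13·β' ≈ -0.50357 ∉ [0.1, 1.7) ⇒ out
candidate 6: (m,n)=(-3,-18) → π∥ = -3-18·β ≈ -96.46648, π⊥ = -3-18·β' ≈ 0.46648 ∈ [0.1, 1.7) ⇒ IN Λ
candidate 7: (m,n)=(-2,-2) → π∥ = -2-2·β ≈ -12.38516, π⊥ = -2-2·β' ≈ -1.61484 ∉ [0.1, 1.7) ⇒ out
candidate 8: (m,n)=(-2,7) → π∥ = -2+7·β ≈ 34.34808, π⊥ = -2+7·β' ≈ -3.34808 ∉ [0.1, 1.7) ⇒ out
candidate 9: (m,n)=(0,3) → π∥ = 0+3·β ≈ 15.57775, π⊥ = 0+3·β' ≈ -0.57775 ∉ [0.1, 1.7) ⇒ out

2, 4, 6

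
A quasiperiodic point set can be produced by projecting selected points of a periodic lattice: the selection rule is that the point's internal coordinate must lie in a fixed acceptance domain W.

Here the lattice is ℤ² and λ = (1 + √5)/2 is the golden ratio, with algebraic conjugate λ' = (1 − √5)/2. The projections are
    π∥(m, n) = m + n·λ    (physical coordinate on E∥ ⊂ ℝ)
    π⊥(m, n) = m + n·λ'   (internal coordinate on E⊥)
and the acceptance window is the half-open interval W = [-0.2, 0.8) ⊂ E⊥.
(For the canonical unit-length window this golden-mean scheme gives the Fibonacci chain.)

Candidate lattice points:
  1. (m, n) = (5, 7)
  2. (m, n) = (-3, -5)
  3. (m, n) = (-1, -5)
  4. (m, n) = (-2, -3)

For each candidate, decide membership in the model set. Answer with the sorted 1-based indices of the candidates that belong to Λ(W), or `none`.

1, 2, 4

Compute λ' = (1−√5)/2 = -0.618034, so π⊥(m,n) = m -0.618034·n.
#1 (5,7): internal coord 5 + (7)·λ' = +0.673762; +0.673762 ∈ [-0.2, 0.8) → IN Λ
#2 (-3,-5): internal coord -3 + (-5)·λ' = +0.090170; +0.090170 ∈ [-0.2, 0.8) → IN Λ
#3 (-1,-5): internal coord -1 + (-5)·λ' = +2.090170; +2.090170 ∉ [-0.2, 0.8) → out
#4 (-2,-3): internal coord -2 + (-3)·λ' = -0.145898; -0.145898 ∈ [-0.2, 0.8) → IN Λ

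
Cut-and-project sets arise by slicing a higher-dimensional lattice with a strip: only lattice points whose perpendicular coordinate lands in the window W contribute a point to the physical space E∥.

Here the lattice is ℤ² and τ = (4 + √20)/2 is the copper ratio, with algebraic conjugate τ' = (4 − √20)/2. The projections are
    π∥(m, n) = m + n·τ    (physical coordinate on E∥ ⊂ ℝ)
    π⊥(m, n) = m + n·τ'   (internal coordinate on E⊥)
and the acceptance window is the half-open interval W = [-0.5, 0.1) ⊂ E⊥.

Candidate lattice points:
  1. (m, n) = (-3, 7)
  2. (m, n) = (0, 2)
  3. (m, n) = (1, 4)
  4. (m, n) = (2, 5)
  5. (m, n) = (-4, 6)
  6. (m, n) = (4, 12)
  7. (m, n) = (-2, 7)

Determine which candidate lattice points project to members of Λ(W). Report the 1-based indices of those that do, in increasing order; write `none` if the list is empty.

2, 3

Compute τ' = (4−√20)/2 = -0.236068, so π⊥(m,n) = m -0.236068·n.
candidate 1: (m,n)=(-3,7) → π∥ = -3+7·τ ≈ 26.652476, π⊥ = -3+7·τ' ≈ -4.652476 ∉ [-0.5, 0.1) ⇒ out
candidate 2: (m,n)=(0,2) → π∥ = 0+2·τ ≈ 8.472136, π⊥ = 0+2·τ' ≈ -0.472136 ∈ [-0.5, 0.1) ⇒ IN Λ
candidate 3: (m,n)=(1,4) → π∥ = 1+4·τ ≈ 17.944272, π⊥ = 1+4·τ' ≈ 0.055728 ∈ [-0.5, 0.1) ⇒ IN Λ
candidate 4: (m,n)=(2,5) → π∥ = 2+5·τ ≈ 23.180340, π⊥ = 2+5·τ' ≈ 0.819660 ∉ [-0.5, 0.1) ⇒ out
candidate 5: (m,n)=(-4,6) → π∥ = -4+6·τ ≈ 21.416408, π⊥ = -4+6·τ' ≈ -5.416408 ∉ [-0.5, 0.1) ⇒ out
candidate 6: (m,n)=(4,12) → π∥ = 4+12·τ ≈ 54.832816, π⊥ = 4+12·τ' ≈ 1.167184 ∉ [-0.5, 0.1) ⇒ out
candidate 7: (m,n)=(-2,7) → π∥ = -2+7·τ ≈ 27.652476, π⊥ = -2+7·τ' ≈ -3.652476 ∉ [-0.5, 0.1) ⇒ out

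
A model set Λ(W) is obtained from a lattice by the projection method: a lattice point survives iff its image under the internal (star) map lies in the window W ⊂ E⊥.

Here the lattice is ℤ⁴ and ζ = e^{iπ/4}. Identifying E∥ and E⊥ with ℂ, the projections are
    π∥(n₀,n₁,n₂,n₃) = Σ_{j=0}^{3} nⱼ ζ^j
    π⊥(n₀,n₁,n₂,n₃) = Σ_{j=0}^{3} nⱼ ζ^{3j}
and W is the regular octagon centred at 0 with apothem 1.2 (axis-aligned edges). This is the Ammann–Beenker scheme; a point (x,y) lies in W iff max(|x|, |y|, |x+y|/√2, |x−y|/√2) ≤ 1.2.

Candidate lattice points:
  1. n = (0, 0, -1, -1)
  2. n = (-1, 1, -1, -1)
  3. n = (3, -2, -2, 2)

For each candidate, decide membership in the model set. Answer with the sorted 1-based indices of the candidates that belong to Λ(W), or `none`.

Internal map: ζ^{3j} for j=0..3 gives (1,0), (−√2/2,√2/2), (0,−1), (√2/2,√2/2).
candidate 1: n = (0, 0, -1, -1) → π⊥ ≈ (-0.7071, +0.2929); max(|x|,|y|,|x±y|/√2) = 0.7071 ≤ 1.2 ⇒ ∈ W
candidate 2: n = (-1, 1, -1, -1) → π⊥ ≈ (-2.4142, +1.0000); max(|x|,|y|,|x±y|/√2) = 2.4142 > 1.2 ⇒ ∉ W
candidate 3: n = (3, -2, -2, 2) → π⊥ ≈ (+5.8284, +2.0000); max(|x|,|y|,|x±y|/√2) = 5.8284 > 1.2 ⇒ ∉ W

1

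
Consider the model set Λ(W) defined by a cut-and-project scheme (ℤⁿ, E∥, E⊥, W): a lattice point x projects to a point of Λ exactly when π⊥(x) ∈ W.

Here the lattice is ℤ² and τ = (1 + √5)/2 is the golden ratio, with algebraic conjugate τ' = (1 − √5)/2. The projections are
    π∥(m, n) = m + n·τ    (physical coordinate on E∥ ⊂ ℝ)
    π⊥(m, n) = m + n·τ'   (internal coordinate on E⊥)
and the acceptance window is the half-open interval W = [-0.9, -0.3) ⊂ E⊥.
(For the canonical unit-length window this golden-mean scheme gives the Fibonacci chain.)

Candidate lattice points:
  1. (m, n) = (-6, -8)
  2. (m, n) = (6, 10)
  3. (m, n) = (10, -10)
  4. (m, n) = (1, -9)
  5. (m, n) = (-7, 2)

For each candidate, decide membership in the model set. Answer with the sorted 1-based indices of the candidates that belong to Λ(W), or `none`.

Numerically τ ≈ 1.618034 and τ' = −1/τ ≈ -0.618034.
[1] lift (-6,-8): star map gives -1.055728; window check -0.9 ≤ -1.055728 < -0.3 is false → out
[2] lift (6,10): star map gives -0.180340; window check -0.9 ≤ -0.180340 < -0.3 is false → out
[3] lift (10,-10): star map gives 16.180340; window check -0.9 ≤ 16.180340 < -0.3 is false → out
[4] lift (1,-9): star map gives 6.562306; window check -0.9 ≤ 6.562306 < -0.3 is false → out
[5] lift (-7,2): star map gives -8.236068; window check -0.9 ≤ -8.236068 < -0.3 is false → out

none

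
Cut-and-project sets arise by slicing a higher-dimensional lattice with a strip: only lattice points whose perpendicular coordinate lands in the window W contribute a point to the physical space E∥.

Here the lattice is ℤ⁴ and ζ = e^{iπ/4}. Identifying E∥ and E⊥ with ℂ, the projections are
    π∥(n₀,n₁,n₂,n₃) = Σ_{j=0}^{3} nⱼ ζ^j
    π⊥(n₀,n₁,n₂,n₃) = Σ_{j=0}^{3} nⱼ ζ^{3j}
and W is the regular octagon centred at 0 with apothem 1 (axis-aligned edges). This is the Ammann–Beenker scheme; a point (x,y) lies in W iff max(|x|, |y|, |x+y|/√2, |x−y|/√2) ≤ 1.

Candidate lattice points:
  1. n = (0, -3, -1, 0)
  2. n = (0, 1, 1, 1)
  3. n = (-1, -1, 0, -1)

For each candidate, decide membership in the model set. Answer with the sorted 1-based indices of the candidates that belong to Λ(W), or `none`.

π⊥(n) = n₀ + n₁ζ³ + n₂ζ⁶ + n₃ζ⁹ where ζ = e^{iπ/4}.
candidate 1: n = (0, -3, -1, 0) → π⊥ ≈ (+2.12132, -1.12132); max(|x|,|y|,|x±y|/√2) = 2.29289 > 1 ⇒ ∉ W
candidate 2: n = (0, 1, 1, 1) → π⊥ ≈ (+0.00000, +0.41421); max(|x|,|y|,|x±y|/√2) = 0.41421 ≤ 1 ⇒ ∈ W
candidate 3: n = (-1, -1, 0, -1) → π⊥ ≈ (-1.00000, -1.41421); max(|x|,|y|,|x±y|/√2) = 1.70711 > 1 ⇒ ∉ W

2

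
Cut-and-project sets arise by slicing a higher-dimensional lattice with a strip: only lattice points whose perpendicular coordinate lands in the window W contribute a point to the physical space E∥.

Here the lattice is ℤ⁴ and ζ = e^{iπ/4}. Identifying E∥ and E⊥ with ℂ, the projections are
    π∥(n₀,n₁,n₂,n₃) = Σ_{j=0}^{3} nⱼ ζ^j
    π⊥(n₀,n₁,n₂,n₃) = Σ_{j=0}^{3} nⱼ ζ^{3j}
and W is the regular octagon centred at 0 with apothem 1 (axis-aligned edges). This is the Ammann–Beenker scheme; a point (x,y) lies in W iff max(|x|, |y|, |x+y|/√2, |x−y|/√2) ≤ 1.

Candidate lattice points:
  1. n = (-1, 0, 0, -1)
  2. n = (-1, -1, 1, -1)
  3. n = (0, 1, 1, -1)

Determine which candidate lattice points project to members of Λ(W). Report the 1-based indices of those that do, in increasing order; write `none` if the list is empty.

none

Internal map: ζ^{3j} for j=0..3 gives (1,0), (−√2/2,√2/2), (0,−1), (√2/2,√2/2).
#1 (-1, 0, 0, -1): internal (-1.7071, -0.7071); octagon support 1.7071 vs apothem 1 → ∉ W
#2 (-1, -1, 1, -1): internal (-1.0000, -2.4142); octagon support 2.4142 vs apothem 1 → ∉ W
#3 (0, 1, 1, -1): internal (-1.4142, -1.0000); octagon support 1.7071 vs apothem 1 → ∉ W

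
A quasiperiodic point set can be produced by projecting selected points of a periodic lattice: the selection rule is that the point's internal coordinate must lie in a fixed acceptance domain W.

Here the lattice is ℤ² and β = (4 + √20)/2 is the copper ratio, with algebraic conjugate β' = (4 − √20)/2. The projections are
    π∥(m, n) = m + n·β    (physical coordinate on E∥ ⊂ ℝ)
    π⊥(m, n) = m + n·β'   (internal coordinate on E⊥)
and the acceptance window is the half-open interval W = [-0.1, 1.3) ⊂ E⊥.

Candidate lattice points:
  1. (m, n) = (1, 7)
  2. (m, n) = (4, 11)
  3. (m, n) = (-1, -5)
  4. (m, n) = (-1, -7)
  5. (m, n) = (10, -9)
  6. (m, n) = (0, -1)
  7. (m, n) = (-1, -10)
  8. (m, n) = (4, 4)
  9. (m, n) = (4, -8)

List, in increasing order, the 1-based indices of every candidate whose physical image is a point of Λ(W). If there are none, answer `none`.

Numerically β ≈ 4.23607 and β' = −1/β ≈ -0.23607.
#1 (1,7): internal coord 1 + (7)·β' = -0.65248; -0.65248 ∉ [-0.1, 1.3) → out
#2 (4,11): internal coord 4 + (11)·β' = +1.40325; +1.40325 ∉ [-0.1, 1.3) → out
#3 (-1,-5): internal coord -1 + (-5)·β' = +0.18034; +0.18034 ∈ [-0.1, 1.3) → IN Λ
#4 (-1,-7): internal coord -1 + (-7)·β' = +0.65248; +0.65248 ∈ [-0.1, 1.3) → IN Λ
#5 (10,-9): internal coord 10 + (-9)·β' = +12.12461; +12.12461 ∉ [-0.1, 1.3) → out
#6 (0,-1): internal coord 0 + (-1)·β' = +0.23607; +0.23607 ∈ [-0.1, 1.3) → IN Λ
#7 (-1,-10): internal coord -1 + (-10)·β' = +1.36068; +1.36068 ∉ [-0.1, 1.3) → out
#8 (4,4): internal coord 4 + (4)·β' = +3.05573; +3.05573 ∉ [-0.1, 1.3) → out
#9 (4,-8): internal coord 4 + (-8)·β' = +5.88854; +5.88854 ∉ [-0.1, 1.3) → out

3, 4, 6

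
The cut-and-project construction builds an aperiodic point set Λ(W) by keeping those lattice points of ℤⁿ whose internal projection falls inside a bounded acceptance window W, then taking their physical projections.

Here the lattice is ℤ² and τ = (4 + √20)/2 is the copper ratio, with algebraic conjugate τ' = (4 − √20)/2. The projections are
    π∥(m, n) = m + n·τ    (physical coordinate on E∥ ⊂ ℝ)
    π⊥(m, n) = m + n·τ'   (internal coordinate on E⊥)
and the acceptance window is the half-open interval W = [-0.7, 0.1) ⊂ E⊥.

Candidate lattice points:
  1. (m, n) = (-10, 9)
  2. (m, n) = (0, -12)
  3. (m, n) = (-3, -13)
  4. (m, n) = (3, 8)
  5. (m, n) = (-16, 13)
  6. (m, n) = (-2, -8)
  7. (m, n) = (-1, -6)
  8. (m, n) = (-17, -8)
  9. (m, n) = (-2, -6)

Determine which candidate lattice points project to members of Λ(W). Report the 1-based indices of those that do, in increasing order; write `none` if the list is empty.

τ' = (4−√20)/2 ≈ -0.23607.
#1 (-10,9): internal coord -10 + (9)·τ' = -12.12461; -12.12461 ∉ [-0.7, 0.1) → out
#2 (0,-12): internal coord 0 + (-12)·τ' = +2.83282; +2.83282 ∉ [-0.7, 0.1) → out
#3 (-3,-13): internal coord -3 + (-13)·τ' = +0.06888; +0.06888 ∈ [-0.7, 0.1) → IN Λ
#4 (3,8): internal coord 3 + (8)·τ' = +1.11146; +1.11146 ∉ [-0.7, 0.1) → out
#5 (-16,13): internal coord -16 + (13)·τ' = -19.06888; -19.06888 ∉ [-0.7, 0.1) → out
#6 (-2,-8): internal coord -2 + (-8)·τ' = -0.11146; -0.11146 ∈ [-0.7, 0.1) → IN Λ
#7 (-1,-6): internal coord -1 + (-6)·τ' = +0.41641; +0.41641 ∉ [-0.7, 0.1) → out
#8 (-17,-8): internal coord -17 + (-8)·τ' = -15.11146; -15.11146 ∉ [-0.7, 0.1) → out
#9 (-2,-6): internal coord -2 + (-6)·τ' = -0.58359; -0.58359 ∈ [-0.7, 0.1) → IN Λ

3, 6, 9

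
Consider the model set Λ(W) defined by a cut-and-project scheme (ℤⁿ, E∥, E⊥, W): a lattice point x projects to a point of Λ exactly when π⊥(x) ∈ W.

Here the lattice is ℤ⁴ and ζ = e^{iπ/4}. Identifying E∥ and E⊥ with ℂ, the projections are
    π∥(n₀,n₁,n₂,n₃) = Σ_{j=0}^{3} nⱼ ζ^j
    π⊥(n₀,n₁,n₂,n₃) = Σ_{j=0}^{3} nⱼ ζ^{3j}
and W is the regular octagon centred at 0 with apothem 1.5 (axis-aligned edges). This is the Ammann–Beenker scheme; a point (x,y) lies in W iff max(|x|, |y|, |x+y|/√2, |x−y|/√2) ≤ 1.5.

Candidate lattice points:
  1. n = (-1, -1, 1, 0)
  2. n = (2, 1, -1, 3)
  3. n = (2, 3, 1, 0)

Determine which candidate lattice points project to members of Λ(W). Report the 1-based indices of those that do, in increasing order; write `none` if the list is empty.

With ζ = e^{iπ/4} the internal vectors are ζ^0,ζ^3,ζ^6,ζ^9.
candidate 1: n = (-1, -1, 1, 0) → π⊥ ≈ (-0.2929, -1.7071); max(|x|,|y|,|x±y|/√2) = 1.7071 > 1.5 ⇒ ∉ W
candidate 2: n = (2, 1, -1, 3) → π⊥ ≈ (+3.4142, +3.8284); max(|x|,|y|,|x±y|/√2) = 5.1213 > 1.5 ⇒ ∉ W
candidate 3: n = (2, 3, 1, 0) → π⊥ ≈ (-0.1213, +1.1213); max(|x|,|y|,|x±y|/√2) = 1.1213 ≤ 1.5 ⇒ ∈ W

3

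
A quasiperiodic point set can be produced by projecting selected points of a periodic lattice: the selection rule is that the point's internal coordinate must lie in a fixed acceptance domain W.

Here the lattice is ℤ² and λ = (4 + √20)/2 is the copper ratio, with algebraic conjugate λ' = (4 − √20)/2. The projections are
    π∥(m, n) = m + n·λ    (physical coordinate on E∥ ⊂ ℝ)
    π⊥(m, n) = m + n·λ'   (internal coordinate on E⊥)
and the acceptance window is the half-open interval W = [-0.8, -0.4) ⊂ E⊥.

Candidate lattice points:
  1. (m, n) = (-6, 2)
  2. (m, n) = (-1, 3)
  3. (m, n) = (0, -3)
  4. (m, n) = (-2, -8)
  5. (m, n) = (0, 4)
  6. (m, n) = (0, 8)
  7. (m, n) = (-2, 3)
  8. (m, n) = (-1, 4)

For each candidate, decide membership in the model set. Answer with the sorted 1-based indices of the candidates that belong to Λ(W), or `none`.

none

λ' = (4−√20)/2 ≈ -0.23607.
#1 (-6,2): internal coord -6 + (2)·λ' = -6.47214; -6.47214 ∉ [-0.8, -0.4) → out
#2 (-1,3): internal coord -1 + (3)·λ' = -1.70820; -1.70820 ∉ [-0.8, -0.4) → out
#3 (0,-3): internal coord 0 + (-3)·λ' = +0.70820; +0.70820 ∉ [-0.8, -0.4) → out
#4 (-2,-8): internal coord -2 + (-8)·λ' = -0.11146; -0.11146 ∉ [-0.8, -0.4) → out
#5 (0,4): internal coord 0 + (4)·λ' = -0.94427; -0.94427 ∉ [-0.8, -0.4) → out
#6 (0,8): internal coord 0 + (8)·λ' = -1.88854; -1.88854 ∉ [-0.8, -0.4) → out
#7 (-2,3): internal coord -2 + (3)·λ' = -2.70820; -2.70820 ∉ [-0.8, -0.4) → out
#8 (-1,4): internal coord -1 + (4)·λ' = -1.94427; -1.94427 ∉ [-0.8, -0.4) → out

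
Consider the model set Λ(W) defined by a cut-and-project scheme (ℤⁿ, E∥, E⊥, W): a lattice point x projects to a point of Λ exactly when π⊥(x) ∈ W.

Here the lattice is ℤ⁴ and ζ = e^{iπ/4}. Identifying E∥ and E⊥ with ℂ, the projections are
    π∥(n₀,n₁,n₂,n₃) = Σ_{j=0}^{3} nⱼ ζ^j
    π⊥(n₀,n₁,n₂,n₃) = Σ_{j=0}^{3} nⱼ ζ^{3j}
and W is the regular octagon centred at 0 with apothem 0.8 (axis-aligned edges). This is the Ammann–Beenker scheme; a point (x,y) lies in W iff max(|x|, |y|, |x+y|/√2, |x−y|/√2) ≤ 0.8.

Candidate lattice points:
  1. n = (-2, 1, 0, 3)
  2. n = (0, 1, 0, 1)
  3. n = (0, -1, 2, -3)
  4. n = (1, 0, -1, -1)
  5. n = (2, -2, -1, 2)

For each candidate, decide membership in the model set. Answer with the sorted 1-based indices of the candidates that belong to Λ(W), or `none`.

4

π⊥(n) = n₀ + n₁ζ³ + n₂ζ⁶ + n₃ζ⁹ where ζ = e^{iπ/4}.
candidate 1: n = (-2, 1, 0, 3) → π⊥ ≈ (-0.5858, +2.8284); max(|x|,|y|,|x±y|/√2) = 2.8284 > 0.8 ⇒ ∉ W
candidate 2: n = (0, 1, 0, 1) → π⊥ ≈ (+0.0000, +1.4142); max(|x|,|y|,|x±y|/√2) = 1.4142 > 0.8 ⇒ ∉ W
candidate 3: n = (0, -1, 2, -3) → π⊥ ≈ (-1.4142, -4.8284); max(|x|,|y|,|x±y|/√2) = 4.8284 > 0.8 ⇒ ∉ W
candidate 4: n = (1, 0, -1, -1) → π⊥ ≈ (+0.2929, +0.2929); max(|x|,|y|,|x±y|/√2) = 0.4142 ≤ 0.8 ⇒ ∈ W
candidate 5: n = (2, -2, -1, 2) → π⊥ ≈ (+4.8284, +1.0000); max(|x|,|y|,|x±y|/√2) = 4.8284 > 0.8 ⇒ ∉ W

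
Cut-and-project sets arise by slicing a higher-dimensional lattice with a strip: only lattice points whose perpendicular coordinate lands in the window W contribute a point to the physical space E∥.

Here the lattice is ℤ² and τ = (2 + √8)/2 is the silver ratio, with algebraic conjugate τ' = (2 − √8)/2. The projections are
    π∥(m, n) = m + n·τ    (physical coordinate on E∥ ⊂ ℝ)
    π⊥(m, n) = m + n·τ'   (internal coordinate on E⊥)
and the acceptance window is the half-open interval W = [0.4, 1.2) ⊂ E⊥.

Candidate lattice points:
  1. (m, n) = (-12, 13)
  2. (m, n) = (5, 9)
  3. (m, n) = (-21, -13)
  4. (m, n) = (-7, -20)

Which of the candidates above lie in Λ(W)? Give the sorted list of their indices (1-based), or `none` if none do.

none

τ' = (2−√8)/2 ≈ -0.414214.
[1] lift (-12,13): star map gives -17.384776; window check 0.4 ≤ -17.384776 < 1.2 is false → out
[2] lift (5,9): star map gives 1.272078; window check 0.4 ≤ 1.272078 < 1.2 is false → out
[3] lift (-21,-13): star map gives -15.615224; window check 0.4 ≤ -15.615224 < 1.2 is false → out
[4] lift (-7,-20): star map gives 1.284271; window check 0.4 ≤ 1.284271 < 1.2 is false → out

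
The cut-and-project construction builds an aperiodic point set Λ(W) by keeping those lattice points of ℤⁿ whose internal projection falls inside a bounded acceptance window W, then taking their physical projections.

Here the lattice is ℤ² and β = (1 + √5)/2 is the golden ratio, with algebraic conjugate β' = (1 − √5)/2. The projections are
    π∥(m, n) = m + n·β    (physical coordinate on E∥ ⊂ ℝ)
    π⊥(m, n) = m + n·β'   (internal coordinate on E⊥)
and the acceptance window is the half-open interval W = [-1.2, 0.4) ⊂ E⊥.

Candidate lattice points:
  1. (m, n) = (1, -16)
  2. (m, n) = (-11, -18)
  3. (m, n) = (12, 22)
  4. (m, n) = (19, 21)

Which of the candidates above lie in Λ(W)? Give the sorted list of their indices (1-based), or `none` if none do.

2

β' = (1−√5)/2 ≈ -0.6180.
#1 (1,-16): internal coord 1 + (-16)·β' = +10.8885; +10.8885 ∉ [-1.2, 0.4) → out
#2 (-11,-18): internal coord -11 + (-18)·β' = +0.1246; +0.1246 ∈ [-1.2, 0.4) → IN Λ
#3 (12,22): internal coord 12 + (22)·β' = -1.5967; -1.5967 ∉ [-1.2, 0.4) → out
#4 (19,21): internal coord 19 + (21)·β' = +6.0213; +6.0213 ∉ [-1.2, 0.4) → out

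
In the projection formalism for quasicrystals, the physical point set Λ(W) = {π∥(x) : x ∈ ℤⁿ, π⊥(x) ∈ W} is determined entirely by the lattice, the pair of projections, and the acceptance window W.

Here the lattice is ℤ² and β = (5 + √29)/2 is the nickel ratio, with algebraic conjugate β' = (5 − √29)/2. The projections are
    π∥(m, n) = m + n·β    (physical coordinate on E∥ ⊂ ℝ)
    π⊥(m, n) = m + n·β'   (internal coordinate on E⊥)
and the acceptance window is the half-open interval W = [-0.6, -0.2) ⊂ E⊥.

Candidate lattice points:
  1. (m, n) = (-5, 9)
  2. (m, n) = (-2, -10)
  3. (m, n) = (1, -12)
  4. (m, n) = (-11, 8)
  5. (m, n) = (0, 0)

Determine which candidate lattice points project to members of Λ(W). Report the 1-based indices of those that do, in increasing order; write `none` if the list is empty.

β' = (5−√29)/2 ≈ -0.19258.
#1 (-5,9): internal coord -5 + (9)·β' = -6.73324; -6.73324 ∉ [-0.6, -0.2) → out
#2 (-2,-10): internal coord -2 + (-10)·β' = -0.07418; -0.07418 ∉ [-0.6, -0.2) → out
#3 (1,-12): internal coord 1 + (-12)·β' = +3.31099; +3.31099 ∉ [-0.6, -0.2) → out
#4 (-11,8): internal coord -11 + (8)·β' = -12.54066; -12.54066 ∉ [-0.6, -0.2) → out
#5 (0,0): internal coord 0 + (0)·β' = +0.00000; +0.00000 ∉ [-0.6, -0.2) → out

none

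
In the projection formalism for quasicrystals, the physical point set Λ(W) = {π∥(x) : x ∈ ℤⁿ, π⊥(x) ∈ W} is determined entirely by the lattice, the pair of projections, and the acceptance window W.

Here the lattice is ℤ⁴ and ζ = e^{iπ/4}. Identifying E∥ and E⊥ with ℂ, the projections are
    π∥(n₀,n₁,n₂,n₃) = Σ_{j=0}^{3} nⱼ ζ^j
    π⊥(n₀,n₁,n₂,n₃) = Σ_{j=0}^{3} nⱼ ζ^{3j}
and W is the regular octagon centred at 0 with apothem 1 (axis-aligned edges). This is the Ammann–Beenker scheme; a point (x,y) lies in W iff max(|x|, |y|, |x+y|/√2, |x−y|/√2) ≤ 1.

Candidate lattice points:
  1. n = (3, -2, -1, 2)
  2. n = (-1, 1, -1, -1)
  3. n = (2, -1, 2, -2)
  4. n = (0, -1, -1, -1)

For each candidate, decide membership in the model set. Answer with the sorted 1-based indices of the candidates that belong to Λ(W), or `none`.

π⊥(n) = n₀ + n₁ζ³ + n₂ζ⁶ + n₃ζ⁹ where ζ = e^{iπ/4}.
#1 (3, -2, -1, 2): internal (5.8284, 1.0000); octagon support 5.8284 vs apothem 1 → ∉ W
#2 (-1, 1, -1, -1): internal (-2.4142, 1.0000); octagon support 2.4142 vs apothem 1 → ∉ W
#3 (2, -1, 2, -2): internal (1.2929, -4.1213); octagon support 4.1213 vs apothem 1 → ∉ W
#4 (0, -1, -1, -1): internal (0.0000, -0.4142); octagon support 0.4142 vs apothem 1 → ∈ W

4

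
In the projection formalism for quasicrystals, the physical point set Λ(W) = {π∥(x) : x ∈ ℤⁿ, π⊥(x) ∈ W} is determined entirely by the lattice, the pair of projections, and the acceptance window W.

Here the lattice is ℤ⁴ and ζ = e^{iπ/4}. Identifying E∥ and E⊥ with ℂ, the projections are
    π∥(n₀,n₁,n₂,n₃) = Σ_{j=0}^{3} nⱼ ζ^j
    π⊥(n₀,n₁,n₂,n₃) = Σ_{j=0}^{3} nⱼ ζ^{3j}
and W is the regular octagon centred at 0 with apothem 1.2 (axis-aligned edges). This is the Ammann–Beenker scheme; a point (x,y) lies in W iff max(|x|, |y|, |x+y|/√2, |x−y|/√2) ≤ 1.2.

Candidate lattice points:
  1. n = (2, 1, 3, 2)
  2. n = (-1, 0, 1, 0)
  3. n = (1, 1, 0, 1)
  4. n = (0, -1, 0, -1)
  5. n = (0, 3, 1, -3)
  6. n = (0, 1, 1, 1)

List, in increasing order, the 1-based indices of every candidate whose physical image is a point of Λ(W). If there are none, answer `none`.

π⊥(n) = n₀ + n₁ζ³ + n₂ζ⁶ + n₃ζ⁹ where ζ = e^{iπ/4}.
#1 (2, 1, 3, 2): internal (2.7071, -0.8787); octagon support 2.7071 vs apothem 1.2 → ∉ W
#2 (-1, 0, 1, 0): internal (-1.0000, -1.0000); octagon support 1.4142 vs apothem 1.2 → ∉ W
#3 (1, 1, 0, 1): internal (1.0000, 1.4142); octagon support 1.7071 vs apothem 1.2 → ∉ W
#4 (0, -1, 0, -1): internal (0.0000, -1.4142); octagon support 1.4142 vs apothem 1.2 → ∉ W
#5 (0, 3, 1, -3): internal (-4.2426, -1.0000); octagon support 4.2426 vs apothem 1.2 → ∉ W
#6 (0, 1, 1, 1): internal (0.0000, 0.4142); octagon support 0.4142 vs apothem 1.2 → ∈ W

6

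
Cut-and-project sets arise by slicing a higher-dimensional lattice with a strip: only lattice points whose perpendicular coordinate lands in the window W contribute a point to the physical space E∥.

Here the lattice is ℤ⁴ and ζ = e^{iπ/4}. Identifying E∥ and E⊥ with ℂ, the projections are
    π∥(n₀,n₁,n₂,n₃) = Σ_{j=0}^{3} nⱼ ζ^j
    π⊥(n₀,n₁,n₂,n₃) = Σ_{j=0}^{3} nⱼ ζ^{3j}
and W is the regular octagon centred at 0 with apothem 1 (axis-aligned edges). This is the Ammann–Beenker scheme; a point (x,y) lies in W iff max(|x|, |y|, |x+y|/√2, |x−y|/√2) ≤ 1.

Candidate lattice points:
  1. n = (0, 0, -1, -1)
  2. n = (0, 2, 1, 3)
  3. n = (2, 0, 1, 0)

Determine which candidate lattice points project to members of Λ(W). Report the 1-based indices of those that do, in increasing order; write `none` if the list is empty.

1

Internal map: ζ^{3j} for j=0..3 gives (1,0), (−√2/2,√2/2), (0,−1), (√2/2,√2/2).
#1 (0, 0, -1, -1): internal (-0.70711, 0.29289); octagon support 0.70711 vs apothem 1 → ∈ W
#2 (0, 2, 1, 3): internal (0.70711, 2.53553); octagon support 2.53553 vs apothem 1 → ∉ W
#3 (2, 0, 1, 0): internal (2.00000, -1.00000); octagon support 2.12132 vs apothem 1 → ∉ W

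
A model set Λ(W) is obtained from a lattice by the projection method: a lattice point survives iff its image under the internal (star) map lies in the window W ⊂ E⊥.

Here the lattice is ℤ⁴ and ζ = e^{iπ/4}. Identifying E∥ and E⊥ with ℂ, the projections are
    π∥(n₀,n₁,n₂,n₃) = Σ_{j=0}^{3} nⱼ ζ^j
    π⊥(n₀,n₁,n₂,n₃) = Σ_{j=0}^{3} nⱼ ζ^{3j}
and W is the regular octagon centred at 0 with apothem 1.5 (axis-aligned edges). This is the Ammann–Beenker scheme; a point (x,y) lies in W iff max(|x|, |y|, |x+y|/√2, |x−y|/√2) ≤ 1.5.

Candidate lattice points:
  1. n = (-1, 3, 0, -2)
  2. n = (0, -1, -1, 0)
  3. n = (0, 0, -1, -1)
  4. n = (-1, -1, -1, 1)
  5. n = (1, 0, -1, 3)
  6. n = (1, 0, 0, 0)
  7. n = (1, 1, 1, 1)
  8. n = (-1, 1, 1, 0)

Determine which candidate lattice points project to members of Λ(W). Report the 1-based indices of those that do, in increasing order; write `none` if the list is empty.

2, 3, 4, 6, 7

Internal map: ζ^{3j} for j=0..3 gives (1,0), (−√2/2,√2/2), (0,−1), (√2/2,√2/2).
candidate 1: n = (-1, 3, 0, -2) → π⊥ ≈ (-4.5355, +0.7071); max(|x|,|y|,|x±y|/√2) = 4.5355 > 1.5 ⇒ ∉ W
candidate 2: n = (0, -1, -1, 0) → π⊥ ≈ (+0.7071, +0.2929); max(|x|,|y|,|x±y|/√2) = 0.7071 ≤ 1.5 ⇒ ∈ W
candidate 3: n = (0, 0, -1, -1) → π⊥ ≈ (-0.7071, +0.2929); max(|x|,|y|,|x±y|/√2) = 0.7071 ≤ 1.5 ⇒ ∈ W
candidate 4: n = (-1, -1, -1, 1) → π⊥ ≈ (+0.4142, +1.0000); max(|x|,|y|,|x±y|/√2) = 1.0000 ≤ 1.5 ⇒ ∈ W
candidate 5: n = (1, 0, -1, 3) → π⊥ ≈ (+3.1213, +3.1213); max(|x|,|y|,|x±y|/√2) = 4.4142 > 1.5 ⇒ ∉ W
candidate 6: n = (1, 0, 0, 0) → π⊥ ≈ (+1.0000, +0.0000); max(|x|,|y|,|x±y|/√2) = 1.0000 ≤ 1.5 ⇒ ∈ W
candidate 7: n = (1, 1, 1, 1) → π⊥ ≈ (+1.0000, +0.4142); max(|x|,|y|,|x±y|/√2) = 1.0000 ≤ 1.5 ⇒ ∈ W
candidate 8: n = (-1, 1, 1, 0) → π⊥ ≈ (-1.7071, -0.2929); max(|x|,|y|,|x±y|/√2) = 1.7071 > 1.5 ⇒ ∉ W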